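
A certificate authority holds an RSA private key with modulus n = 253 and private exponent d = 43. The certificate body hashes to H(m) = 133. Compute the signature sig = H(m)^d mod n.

(H(m))^2 ≡ 133^2 = 17689 ≡ 232
(H(m))^4 ≡ 232^2 = 53824 ≡ 188
(H(m))^8 ≡ 188^2 = 35344 ≡ 177
(H(m))^16 ≡ 177^2 = 31329 ≡ 210
(H(m))^32 ≡ 210^2 = 44100 ≡ 78
43 = 32 + 8 + 2 + 1, so (H(m))^43 ≡ 78·177·232·133 ≡ 78 (mod 253)

78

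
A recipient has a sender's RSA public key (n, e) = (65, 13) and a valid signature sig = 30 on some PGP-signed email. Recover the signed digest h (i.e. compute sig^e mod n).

30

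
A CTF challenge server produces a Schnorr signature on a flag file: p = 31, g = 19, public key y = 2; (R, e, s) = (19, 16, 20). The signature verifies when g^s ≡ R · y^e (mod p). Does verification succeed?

g^s mod p:
19^2 = 361 ≡ 20
19^4 ≡ 20^2 = 400 ≡ 28
19^8 ≡ 28^2 = 784 ≡ 9
19^16 ≡ 9^2 = 81 ≡ 19
20 = 16 + 4, so 19^20 ≡ 19·28 ≡ 5 (mod 31)
R · y^e mod p:
2^2 = 4
2^4 ≡ 4^2 = 16
2^8 ≡ 16^2 = 256 ≡ 8
2^16 ≡ 8^2 = 64 ≡ 2
19·2 = 38 ≡ 7 (mod 31)
5 ≠ 7; the check fails.

fails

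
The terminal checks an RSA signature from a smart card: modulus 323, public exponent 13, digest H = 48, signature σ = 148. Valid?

yes

σ^13 mod 323 = 48
σ^13 mod 323 = 48 matches H.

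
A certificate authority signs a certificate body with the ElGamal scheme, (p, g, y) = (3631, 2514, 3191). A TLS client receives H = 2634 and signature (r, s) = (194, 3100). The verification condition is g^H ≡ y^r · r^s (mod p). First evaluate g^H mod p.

3544

2514^2634 mod 3631 = 3544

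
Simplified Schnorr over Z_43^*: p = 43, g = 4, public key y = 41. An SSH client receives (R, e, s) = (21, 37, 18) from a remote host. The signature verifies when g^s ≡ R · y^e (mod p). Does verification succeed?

g^s mod p:
Squares mod 43: 4^1≡4, 4^2≡16, 4^4≡41, 4^8≡4, 4^16≡16
18 = 16 + 2, so 4^18 ≡ 16·16 ≡ 41 (mod 43)
R · y^e mod p:
Squares mod 43: 41^1≡41, 41^2≡4, 41^4≡16, 41^8≡41, 41^16≡4, 41^32≡16
37 = 32 + 4 + 1, so 41^37 ≡ 16·16·41 ≡ 4 (mod 43)
21·4 = 84 ≡ 41 (mod 43)
41 ≡ 41 (mod 43); signature holds.

passes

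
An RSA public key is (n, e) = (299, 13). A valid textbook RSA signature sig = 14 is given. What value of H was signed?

287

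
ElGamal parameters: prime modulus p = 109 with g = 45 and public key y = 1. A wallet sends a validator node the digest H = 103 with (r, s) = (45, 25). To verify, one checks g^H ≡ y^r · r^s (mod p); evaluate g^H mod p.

45^2 = 2025 ≡ 63
45^4 ≡ 63^2 = 3969 ≡ 45
45^8 ≡ 45^2 = 2025 ≡ 63
45^16 ≡ 63^2 = 3969 ≡ 45
45^32 ≡ 45^2 = 2025 ≡ 63
45^64 ≡ 63^2 = 3969 ≡ 45
103 = 64 + 32 + 4 + 2 + 1, so 45^103 ≡ 45·63·45·63·45 ≡ 45 (mod 109)

45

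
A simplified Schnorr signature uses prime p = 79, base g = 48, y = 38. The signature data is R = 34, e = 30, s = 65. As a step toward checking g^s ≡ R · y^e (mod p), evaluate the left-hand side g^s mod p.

48^65 mod 79 = 24

24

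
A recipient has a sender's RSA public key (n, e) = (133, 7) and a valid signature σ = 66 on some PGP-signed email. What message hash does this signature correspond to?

80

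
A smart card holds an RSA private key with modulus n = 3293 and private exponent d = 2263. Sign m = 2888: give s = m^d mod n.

1058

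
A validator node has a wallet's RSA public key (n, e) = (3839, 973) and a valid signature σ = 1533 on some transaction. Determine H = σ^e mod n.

σ^2 ≡ 1533^2 = 2350089 ≡ 621
σ^4 ≡ 621^2 = 385641 ≡ 1741
σ^8 ≡ 1741^2 = 3031081 ≡ 2110
σ^16 ≡ 2110^2 = 4452100 ≡ 2699
σ^32 ≡ 2699^2 = 7284601 ≡ 2018
σ^64 ≡ 2018^2 = 4072324 ≡ 2984
σ^128 ≡ 2984^2 = 8904256 ≡ 1615
σ^256 ≡ 1615^2 = 2608225 ≡ 1544
σ^512 ≡ 1544^2 = 2383936 ≡ 3756
973 = 512 + 256 + 128 + 64 + 8 + 4 + 1, so σ^973 ≡ 3756·1544·1615·2984·2110·1741·1533 ≡ 1131 (mod 3839)

1131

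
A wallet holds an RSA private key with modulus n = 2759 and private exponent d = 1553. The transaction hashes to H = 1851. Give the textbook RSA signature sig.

H^1553 mod 2759 = 1088

1088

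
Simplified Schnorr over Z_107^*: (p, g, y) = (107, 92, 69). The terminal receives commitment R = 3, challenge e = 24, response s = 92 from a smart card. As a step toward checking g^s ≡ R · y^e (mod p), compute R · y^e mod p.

69^2 = 4761 ≡ 53
69^4 ≡ 53^2 = 2809 ≡ 27
69^8 ≡ 27^2 = 729 ≡ 87
69^16 ≡ 87^2 = 7569 ≡ 79
24 = 16 + 8, so 69^24 ≡ 79·87 ≡ 25 (mod 107)
R · y^e ≡ 3·25 = 75 ≡ 75 (mod 107)

75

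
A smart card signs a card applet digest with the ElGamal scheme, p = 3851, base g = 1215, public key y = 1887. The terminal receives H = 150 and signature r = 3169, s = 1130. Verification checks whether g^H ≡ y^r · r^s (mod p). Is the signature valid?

valid

Left side g^H mod p:
1215^2 = 1476225 ≡ 1292
1215^4 ≡ 1292^2 = 1669264 ≡ 1781
1215^8 ≡ 1781^2 = 3171961 ≡ 2588
1215^16 ≡ 2588^2 = 6697744 ≡ 855
1215^32 ≡ 855^2 = 731025 ≡ 3186
1215^64 ≡ 3186^2 = 10150596 ≡ 3211
1215^128 ≡ 3211^2 = 10310521 ≡ 1394
150 = 128 + 16 + 4 + 2, so 1215^150 ≡ 1394·855·1781·1292 ≡ 3661 (mod 3851)
Right side y^r · r^s mod p:
1887^2 = 3560769 ≡ 2445
1887^4 ≡ 2445^2 = 5978025 ≡ 1273
1887^8 ≡ 1273^2 = 1620529 ≡ 3109
1887^16 ≡ 3109^2 = 9665881 ≡ 3722
1887^32 ≡ 3722^2 = 13853284 ≡ 1237
1887^64 ≡ 1237^2 = 1530169 ≡ 1322
1887^128 ≡ 1322^2 = 1747684 ≡ 3181
1887^256 ≡ 3181^2 = 10118761 ≡ 2184
1887^512 ≡ 2184^2 = 4769856 ≡ 2318
1887^1024 ≡ 2318^2 = 5373124 ≡ 979
1887^2048 ≡ 979^2 = 958441 ≡ 3393
3169 = 2048 + 1024 + 64 + 32 + 1, so 1887^3169 ≡ 3393·979·1322·1237·1887 ≡ 2418 (mod 3851)
3169^2 = 10042561 ≡ 3004
3169^4 ≡ 3004^2 = 9024016 ≡ 1123
3169^8 ≡ 1123^2 = 1261129 ≡ 1852
3169^16 ≡ 1852^2 = 3429904 ≡ 2514
3169^32 ≡ 2514^2 = 6320196 ≡ 705
3169^64 ≡ 705^2 = 497025 ≡ 246
3169^128 ≡ 246^2 = 60516 ≡ 2751
3169^256 ≡ 2751^2 = 7568001 ≡ 786
3169^512 ≡ 786^2 = 617796 ≡ 1636
3169^1024 ≡ 1636^2 = 2676496 ≡ 51
1130 = 1024 + 64 + 32 + 8 + 2, so 3169^1130 ≡ 51·246·705·1852·3004 ≡ 156 (mod 3851)
2418·156 = 377208 ≡ 3661 (mod 3851)
3661 ≡ 3661 (mod 3851), so the signature is genuine.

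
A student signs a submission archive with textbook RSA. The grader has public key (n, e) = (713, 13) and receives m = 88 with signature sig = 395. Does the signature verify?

does not verify

sig^13 mod 713 = 108
The recovered value 108 does not match the digest 88.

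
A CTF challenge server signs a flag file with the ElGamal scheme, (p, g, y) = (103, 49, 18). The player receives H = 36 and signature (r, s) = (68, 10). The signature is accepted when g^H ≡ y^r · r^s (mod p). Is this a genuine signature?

genuine

Left side g^H mod p:
49^2 = 2401 ≡ 32
49^4 ≡ 32^2 = 1024 ≡ 97
49^8 ≡ 97^2 = 9409 ≡ 36
49^16 ≡ 36^2 = 1296 ≡ 60
49^32 ≡ 60^2 = 3600 ≡ 98
36 = 32 + 4, so 49^36 ≡ 98·97 ≡ 30 (mod 103)
Right side y^r · r^s mod p:
18^2 = 324 ≡ 15
18^4 ≡ 15^2 = 225 ≡ 19
18^8 ≡ 19^2 = 361 ≡ 52
18^16 ≡ 52^2 = 2704 ≡ 26
18^32 ≡ 26^2 = 676 ≡ 58
18^64 ≡ 58^2 = 3364 ≡ 68
68 = 64 + 4, so 18^68 ≡ 68·19 ≡ 56 (mod 103)
68^2 = 4624 ≡ 92
68^4 ≡ 92^2 = 8464 ≡ 18
68^8 ≡ 18^2 = 324 ≡ 15
10 = 8 + 2, so 68^10 ≡ 15·92 ≡ 41 (mod 103)
56·41 = 2296 ≡ 30 (mod 103)
30 ≡ 30 (mod 103), so the signature is genuine.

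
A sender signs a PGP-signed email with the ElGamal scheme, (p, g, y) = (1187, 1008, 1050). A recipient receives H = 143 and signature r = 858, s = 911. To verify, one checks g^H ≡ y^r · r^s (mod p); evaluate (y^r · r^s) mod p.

Squares mod 1187: 1050^1≡1050, 1050^2≡964, 1050^4≡1062, 1050^8≡194, 1050^16≡839, 1050^32≡30, 1050^64≡900, 1050^128≡466, 1050^256≡1122, 1050^512≡664
858 = 512 + 256 + 64 + 16 + 8 + 2, so 1050^858 ≡ 664·1122·900·839·194·964 ≡ 485 (mod 1187)
Squares mod 1187: 858^1≡858, 858^2≡224, 858^4≡322, 858^8≡415, 858^16≡110, 858^32≡230, 858^64≡672, 858^128≡524, 858^256≡379, 858^512≡14
911 = 512 + 256 + 128 + 8 + 4 + 2 + 1, so 858^911 ≡ 14·379·524·415·322·224·858 ≡ 50 (mod 1187)
y^r · r^s ≡ 485·50 = 24250 ≡ 510 (mod 1187)

510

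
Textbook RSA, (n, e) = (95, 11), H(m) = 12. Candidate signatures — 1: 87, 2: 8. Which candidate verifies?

Candidate 1: Squares mod 95: 87^1≡87, 87^2≡64, 87^4≡11, 87^8≡26; 11 = 8 + 2 + 1, so 87^11 ≡ 26·64·87 ≡ 83 (mod 95)
Candidate 2: Squares mod 95: 8^1≡8, 8^2≡64, 8^4≡11, 8^8≡26; 11 = 8 + 2 + 1, so 8^11 ≡ 26·64·8 ≡ 12 (mod 95)
  → matches H(m) = 12

2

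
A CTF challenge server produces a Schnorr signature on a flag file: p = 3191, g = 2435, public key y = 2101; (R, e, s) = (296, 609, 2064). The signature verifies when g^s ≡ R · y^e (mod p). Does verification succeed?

fails

g^s mod p:
Squares mod 3191: 2435^1≡2435, 2435^2≡347, 2435^4≡2342, 2435^8≡2826, 2435^16≡2394, 2435^32≡200, 2435^64≡1708, 2435^128≡690, 2435^256≡641, 2435^512≡2433, 2435^1024≡184, 2435^2048≡1946
2064 = 2048 + 16, so 2435^2064 ≡ 1946·2394 ≡ 3055 (mod 3191)
R · y^e mod p:
Squares mod 3191: 2101^1≡2101, 2101^2≡1048, 2101^4≡600, 2101^8≡2608, 2101^16≡1643, 2101^32≡3054, 2101^64≡2814, 2101^128≡1725, 2101^256≡1613, 2101^512≡1104
609 = 512 + 64 + 32 + 1, so 2101^609 ≡ 1104·2814·3054·2101 ≡ 1277 (mod 3191)
296·1277 = 377992 ≡ 1454 (mod 3191)
3055 ≠ 1454; the check fails.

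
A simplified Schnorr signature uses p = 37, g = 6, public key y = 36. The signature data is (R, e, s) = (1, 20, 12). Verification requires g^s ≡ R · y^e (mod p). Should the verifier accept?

g^s mod p:
6^12 mod 37 = 1
R · y^e mod p:
36^20 mod 37 = 1
1·1 = 1 ≡ 1 (mod 37)
1 ≡ 1 (mod 37); signature holds.

accept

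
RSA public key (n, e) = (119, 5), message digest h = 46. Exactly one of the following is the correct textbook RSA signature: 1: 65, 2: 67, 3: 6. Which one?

1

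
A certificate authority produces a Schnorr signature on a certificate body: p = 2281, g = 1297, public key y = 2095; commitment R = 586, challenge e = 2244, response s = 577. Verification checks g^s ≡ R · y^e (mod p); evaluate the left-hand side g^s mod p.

1180

1297^2 = 1682209 ≡ 1112
1297^4 ≡ 1112^2 = 1236544 ≡ 242
1297^8 ≡ 242^2 = 58564 ≡ 1539
1297^16 ≡ 1539^2 = 2368521 ≡ 843
1297^32 ≡ 843^2 = 710649 ≡ 1258
1297^64 ≡ 1258^2 = 1582564 ≡ 1831
1297^128 ≡ 1831^2 = 3352561 ≡ 1772
1297^256 ≡ 1772^2 = 3139984 ≡ 1328
1297^512 ≡ 1328^2 = 1763584 ≡ 371
577 = 512 + 64 + 1, so 1297^577 ≡ 371·1831·1297 ≡ 1180 (mod 2281)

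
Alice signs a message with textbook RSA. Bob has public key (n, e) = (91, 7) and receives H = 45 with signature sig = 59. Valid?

yes

sig^2 ≡ 59^2 = 3481 ≡ 23
sig^4 ≡ 23^2 = 529 ≡ 74
7 = 4 + 2 + 1, so sig^7 ≡ 74·23·59 ≡ 45 (mod 91)
Since 45 equals the digest 45, verification succeeds.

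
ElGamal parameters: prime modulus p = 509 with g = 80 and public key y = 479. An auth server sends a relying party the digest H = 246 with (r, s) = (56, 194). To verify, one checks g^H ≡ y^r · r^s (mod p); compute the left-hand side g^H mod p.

80^2 = 6400 ≡ 292
80^4 ≡ 292^2 = 85264 ≡ 261
80^8 ≡ 261^2 = 68121 ≡ 424
80^16 ≡ 424^2 = 179776 ≡ 99
80^32 ≡ 99^2 = 9801 ≡ 130
80^64 ≡ 130^2 = 16900 ≡ 103
80^128 ≡ 103^2 = 10609 ≡ 429
246 = 128 + 64 + 32 + 16 + 4 + 2, so 80^246 ≡ 429·103·130·99·261·292 ≡ 503 (mod 509)

503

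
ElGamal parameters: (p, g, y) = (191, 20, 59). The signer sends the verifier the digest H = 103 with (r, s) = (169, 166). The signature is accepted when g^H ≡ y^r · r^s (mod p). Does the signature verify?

Left side g^H mod p:
20^2 = 400 ≡ 18
20^4 ≡ 18^2 = 324 ≡ 133
20^8 ≡ 133^2 = 17689 ≡ 117
20^16 ≡ 117^2 = 13689 ≡ 128
20^32 ≡ 128^2 = 16384 ≡ 149
20^64 ≡ 149^2 = 22201 ≡ 45
103 = 64 + 32 + 4 + 2 + 1, so 20^103 ≡ 45·149·133·18·20 ≡ 117 (mod 191)
Right side y^r · r^s mod p:
59^2 = 3481 ≡ 43
59^4 ≡ 43^2 = 1849 ≡ 130
59^8 ≡ 130^2 = 16900 ≡ 92
59^16 ≡ 92^2 = 8464 ≡ 60
59^32 ≡ 60^2 = 3600 ≡ 162
59^64 ≡ 162^2 = 26244 ≡ 77
59^128 ≡ 77^2 = 5929 ≡ 8
169 = 128 + 32 + 8 + 1, so 59^169 ≡ 8·162·92·59 ≡ 158 (mod 191)
169^2 = 28561 ≡ 102
169^4 ≡ 102^2 = 10404 ≡ 90
169^8 ≡ 90^2 = 8100 ≡ 78
169^16 ≡ 78^2 = 6084 ≡ 163
169^32 ≡ 163^2 = 26569 ≡ 20
169^64 ≡ 20^2 = 400 ≡ 18
169^128 ≡ 18^2 = 324 ≡ 133
166 = 128 + 32 + 4 + 2, so 169^166 ≡ 133·20·90·102 ≡ 23 (mod 191)
158·23 = 3634 ≡ 5 (mod 191)
117 ≠ 5, so verification fails.

does not verify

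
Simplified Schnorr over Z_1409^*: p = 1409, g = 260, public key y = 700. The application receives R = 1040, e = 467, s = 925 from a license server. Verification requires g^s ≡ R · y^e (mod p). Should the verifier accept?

reject

g^s mod p:
260^2 = 67600 ≡ 1377
260^4 ≡ 1377^2 = 1896129 ≡ 1024
260^8 ≡ 1024^2 = 1048576 ≡ 280
260^16 ≡ 280^2 = 78400 ≡ 905
260^32 ≡ 905^2 = 819025 ≡ 396
260^64 ≡ 396^2 = 156816 ≡ 417
260^128 ≡ 417^2 = 173889 ≡ 582
260^256 ≡ 582^2 = 338724 ≡ 564
260^512 ≡ 564^2 = 318096 ≡ 1071
925 = 512 + 256 + 128 + 16 + 8 + 4 + 1, so 260^925 ≡ 1071·564·582·905·280·1024·260 ≡ 744 (mod 1409)
R · y^e mod p:
700^2 = 490000 ≡ 1077
700^4 ≡ 1077^2 = 1159929 ≡ 322
700^8 ≡ 322^2 = 103684 ≡ 827
700^16 ≡ 827^2 = 683929 ≡ 564
700^32 ≡ 564^2 = 318096 ≡ 1071
700^64 ≡ 1071^2 = 1147041 ≡ 115
700^128 ≡ 115^2 = 13225 ≡ 544
700^256 ≡ 544^2 = 295936 ≡ 46
467 = 256 + 128 + 64 + 16 + 2 + 1, so 700^467 ≡ 46·544·115·564·1077·700 ≡ 62 (mod 1409)
1040·62 = 64480 ≡ 1075 (mod 1409)
744 ≠ 1075; the check fails.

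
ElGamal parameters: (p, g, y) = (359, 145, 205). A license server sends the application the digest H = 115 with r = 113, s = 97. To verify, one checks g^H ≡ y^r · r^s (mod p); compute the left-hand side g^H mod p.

341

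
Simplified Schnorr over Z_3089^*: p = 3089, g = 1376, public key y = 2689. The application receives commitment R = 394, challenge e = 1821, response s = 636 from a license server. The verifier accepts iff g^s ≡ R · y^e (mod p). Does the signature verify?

verifies

g^s mod p:
1376^636 mod 3089 = 2205
R · y^e mod p:
2689^1821 mod 3089 = 280
394·280 = 110320 ≡ 2205 (mod 3089)
2205 ≡ 2205 (mod 3089); signature holds.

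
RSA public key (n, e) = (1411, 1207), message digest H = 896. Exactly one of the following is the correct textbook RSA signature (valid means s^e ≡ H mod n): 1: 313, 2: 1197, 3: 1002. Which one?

2

Candidate 1: Squares mod 1411: 313^1≡313, 313^2≡610, 313^4≡1007, 313^8≡951, 313^16≡1361, 313^32≡1089, 313^64≡681, 313^128≡953, 313^256≡936, 313^512≡1276, 313^1024≡1293; 1207 = 1024 + 128 + 32 + 16 + 4 + 2 + 1, so 313^1207 ≡ 1293·953·1089·1361·1007·610·313 ≡ 1372 (mod 1411)
Candidate 2: Squares mod 1411: 1197^1≡1197, 1197^2≡644, 1197^4≡1313, 1197^8≡1138, 1197^16≡1157, 1197^32≡1021, 1197^64≡1123, 1197^128≡1106, 1197^256≡1310, 1197^512≡324, 1197^1024≡562; 1207 = 1024 + 128 + 32 + 16 + 4 + 2 + 1, so 1197^1207 ≡ 562·1106·1021·1157·1313·644·1197 ≡ 896 (mod 1411)
  → matches H = 896
Candidate 3: Squares mod 1411: 1002^1≡1002, 1002^2≡783, 1002^4≡715, 1002^8≡443, 1002^16≡120, 1002^32≡290, 1002^64≡851, 1002^128≡358, 1002^256≡1174, 1002^512≡1140, 1002^1024≡69; 1207 = 1024 + 128 + 32 + 16 + 4 + 2 + 1, so 1002^1207 ≡ 69·358·290·120·715·783·1002 ≡ 577 (mod 1411)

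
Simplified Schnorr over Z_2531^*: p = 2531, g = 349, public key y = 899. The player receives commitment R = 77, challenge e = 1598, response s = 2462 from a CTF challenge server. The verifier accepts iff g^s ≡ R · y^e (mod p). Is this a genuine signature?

g^s mod p:
349^2 = 121801 ≡ 313
349^4 ≡ 313^2 = 97969 ≡ 1791
349^8 ≡ 1791^2 = 3207681 ≡ 904
349^16 ≡ 904^2 = 817216 ≡ 2234
349^32 ≡ 2234^2 = 4990756 ≡ 2155
349^64 ≡ 2155^2 = 4644025 ≡ 2171
349^128 ≡ 2171^2 = 4713241 ≡ 519
349^256 ≡ 519^2 = 269361 ≡ 1075
349^512 ≡ 1075^2 = 1155625 ≡ 1489
349^1024 ≡ 1489^2 = 2217121 ≡ 2496
349^2048 ≡ 2496^2 = 6230016 ≡ 1225
2462 = 2048 + 256 + 128 + 16 + 8 + 4 + 2, so 349^2462 ≡ 1225·1075·519·2234·904·1791·313 ≡ 310 (mod 2531)
R · y^e mod p:
899^2 = 808201 ≡ 812
899^4 ≡ 812^2 = 659344 ≡ 1284
899^8 ≡ 1284^2 = 1648656 ≡ 975
899^16 ≡ 975^2 = 950625 ≡ 1500
899^32 ≡ 1500^2 = 2250000 ≡ 2472
899^64 ≡ 2472^2 = 6110784 ≡ 950
899^128 ≡ 950^2 = 902500 ≡ 1464
899^256 ≡ 1464^2 = 2143296 ≡ 2070
899^512 ≡ 2070^2 = 4284900 ≡ 2448
899^1024 ≡ 2448^2 = 5992704 ≡ 1827
1598 = 1024 + 512 + 32 + 16 + 8 + 4 + 2, so 899^1598 ≡ 1827·2448·2472·1500·975·1284·812 ≡ 1023 (mod 2531)
77·1023 = 78771 ≡ 310 (mod 2531)
310 ≡ 310 (mod 2531); signature holds.

genuine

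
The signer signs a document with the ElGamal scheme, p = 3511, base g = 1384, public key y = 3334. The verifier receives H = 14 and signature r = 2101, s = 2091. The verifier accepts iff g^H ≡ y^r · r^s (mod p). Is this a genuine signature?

Left side g^H mod p:
Squares mod 3511: 1384^1≡1384, 1384^2≡1961, 1384^4≡976, 1384^8≡1095
14 = 8 + 4 + 2, so 1384^14 ≡ 1095·976·1961 ≡ 1888 (mod 3511)
Right side y^r · r^s mod p:
Squares mod 3511: 3334^1≡3334, 3334^2≡3241, 3334^4≡2680, 3334^8≡2405, 3334^16≡1408, 3334^32≡2260, 3334^64≡2606, 3334^128≡962, 3334^256≡2051, 3334^512≡423, 3334^1024≡3379, 3334^2048≡3380
2101 = 2048 + 32 + 16 + 4 + 1, so 3334^2101 ≡ 3380·2260·1408·2680·3334 ≡ 2804 (mod 3511)
Squares mod 3511: 2101^1≡2101, 2101^2≡874, 2101^4≡1989, 2101^8≡2735, 2101^16≡1795, 2101^32≡2438, 2101^64≡3232, 2101^128≡599, 2101^256≡679, 2101^512≡1100, 2101^1024≡2216, 2101^2048≡2278
2091 = 2048 + 32 + 8 + 2 + 1, so 2101^2091 ≡ 2278·2438·2735·874·2101 ≡ 777 (mod 3511)
2804·777 = 2178708 ≡ 1888 (mod 3511)
1888 ≡ 1888 (mod 3511), so the signature is genuine.

genuine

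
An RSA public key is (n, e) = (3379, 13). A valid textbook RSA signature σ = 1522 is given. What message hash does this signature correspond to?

365

Squares mod 3379: σ^1≡1522, σ^2≡1869, σ^4≡2654, σ^8≡1880
13 = 8 + 4 + 1, so σ^13 ≡ 1880·2654·1522 ≡ 365 (mod 3379)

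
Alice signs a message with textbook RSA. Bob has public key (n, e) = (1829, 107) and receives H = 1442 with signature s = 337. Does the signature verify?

s^2 ≡ 337^2 = 113569 ≡ 171
s^4 ≡ 171^2 = 29241 ≡ 1806
s^8 ≡ 1806^2 = 3261636 ≡ 529
s^16 ≡ 529^2 = 279841 ≡ 4
s^32 ≡ 4^2 = 16
s^64 ≡ 16^2 = 256
107 = 64 + 32 + 8 + 2 + 1, so s^107 ≡ 256·16·529·171·337 ≡ 387 (mod 1829)
s^107 mod 1829 = 387, but H = 1442.

does not verify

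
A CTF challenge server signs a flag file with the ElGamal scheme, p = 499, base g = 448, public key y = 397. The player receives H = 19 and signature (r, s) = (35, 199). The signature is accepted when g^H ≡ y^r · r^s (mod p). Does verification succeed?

fails

Left side g^H mod p:
448^2 = 200704 ≡ 106
448^4 ≡ 106^2 = 11236 ≡ 258
448^8 ≡ 258^2 = 66564 ≡ 197
448^16 ≡ 197^2 = 38809 ≡ 386
19 = 16 + 2 + 1, so 448^19 ≡ 386·106·448 ≡ 102 (mod 499)
Right side y^r · r^s mod p:
397^2 = 157609 ≡ 424
397^4 ≡ 424^2 = 179776 ≡ 136
397^8 ≡ 136^2 = 18496 ≡ 33
397^16 ≡ 33^2 = 1089 ≡ 91
397^32 ≡ 91^2 = 8281 ≡ 297
35 = 32 + 2 + 1, so 397^35 ≡ 297·424·397 ≡ 103 (mod 499)
35^2 = 1225 ≡ 227
35^4 ≡ 227^2 = 51529 ≡ 132
35^8 ≡ 132^2 = 17424 ≡ 458
35^16 ≡ 458^2 = 209764 ≡ 184
35^32 ≡ 184^2 = 33856 ≡ 423
35^64 ≡ 423^2 = 178929 ≡ 287
35^128 ≡ 287^2 = 82369 ≡ 34
199 = 128 + 64 + 4 + 2 + 1, so 35^199 ≡ 34·287·132·227·35 ≡ 146 (mod 499)
103·146 = 15038 ≡ 68 (mod 499)
102 ≠ 68, so verification fails.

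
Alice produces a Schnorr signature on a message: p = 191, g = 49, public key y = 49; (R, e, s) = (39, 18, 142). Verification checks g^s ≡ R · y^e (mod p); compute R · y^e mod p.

49^2 = 2401 ≡ 109
49^4 ≡ 109^2 = 11881 ≡ 39
49^8 ≡ 39^2 = 1521 ≡ 184
49^16 ≡ 184^2 = 33856 ≡ 49
18 = 16 + 2, so 49^18 ≡ 49·109 ≡ 184 (mod 191)
R · y^e ≡ 39·184 = 7176 ≡ 109 (mod 191)

109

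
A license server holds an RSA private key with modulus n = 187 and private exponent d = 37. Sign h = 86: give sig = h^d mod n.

103

Squares mod 187: h^1≡86, h^2≡103, h^4≡137, h^8≡69, h^16≡86, h^32≡103
37 = 32 + 4 + 1, so h^37 ≡ 103·137·86 ≡ 103 (mod 187)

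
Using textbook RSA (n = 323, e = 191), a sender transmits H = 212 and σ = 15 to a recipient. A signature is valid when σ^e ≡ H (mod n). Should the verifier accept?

σ^2 ≡ 15^2 = 225
σ^4 ≡ 225^2 = 50625 ≡ 237
σ^8 ≡ 237^2 = 56169 ≡ 290
σ^16 ≡ 290^2 = 84100 ≡ 120
σ^32 ≡ 120^2 = 14400 ≡ 188
σ^64 ≡ 188^2 = 35344 ≡ 137
σ^128 ≡ 137^2 = 18769 ≡ 35
191 = 128 + 32 + 16 + 8 + 4 + 2 + 1, so σ^191 ≡ 35·188·120·290·237·225·15 ≡ 212 (mod 323)
Since 212 equals the digest 212, verification succeeds.

accept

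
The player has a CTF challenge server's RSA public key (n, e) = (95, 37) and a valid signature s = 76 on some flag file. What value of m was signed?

76

s^2 ≡ 76^2 = 5776 ≡ 76
s^4 ≡ 76^2 = 5776 ≡ 76
s^8 ≡ 76^2 = 5776 ≡ 76
s^16 ≡ 76^2 = 5776 ≡ 76
s^32 ≡ 76^2 = 5776 ≡ 76
37 = 32 + 4 + 1, so s^37 ≡ 76·76·76 ≡ 76 (mod 95)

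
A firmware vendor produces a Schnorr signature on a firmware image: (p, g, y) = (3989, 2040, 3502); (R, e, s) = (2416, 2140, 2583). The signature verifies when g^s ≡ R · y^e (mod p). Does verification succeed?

g^s mod p:
2040^2583 mod 3989 = 2789
R · y^e mod p:
3502^2140 mod 3989 = 3830
2416·3830 = 9253280 ≡ 2789 (mod 3989)
2789 ≡ 2789 (mod 3989); signature holds.

passes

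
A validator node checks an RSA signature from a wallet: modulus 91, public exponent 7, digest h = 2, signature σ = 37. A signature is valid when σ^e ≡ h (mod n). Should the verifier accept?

accept

σ^2 ≡ 37^2 = 1369 ≡ 4
σ^4 ≡ 4^2 = 16
7 = 4 + 2 + 1, so σ^7 ≡ 16·4·37 ≡ 2 (mod 91)
Since 2 equals the digest 2, verification succeeds.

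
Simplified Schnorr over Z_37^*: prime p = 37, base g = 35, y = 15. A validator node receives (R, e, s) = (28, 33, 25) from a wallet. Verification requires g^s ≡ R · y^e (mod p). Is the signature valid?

invalid

g^s mod p:
Squares mod 37: 35^1≡35, 35^2≡4, 35^4≡16, 35^8≡34, 35^16≡9
25 = 16 + 8 + 1, so 35^25 ≡ 9·34·35 ≡ 17 (mod 37)
R · y^e mod p:
Squares mod 37: 15^1≡15, 15^2≡3, 15^4≡9, 15^8≡7, 15^16≡12, 15^32≡33
33 = 32 + 1, so 15^33 ≡ 33·15 ≡ 14 (mod 37)
28·14 = 392 ≡ 22 (mod 37)
17 ≠ 22; the check fails.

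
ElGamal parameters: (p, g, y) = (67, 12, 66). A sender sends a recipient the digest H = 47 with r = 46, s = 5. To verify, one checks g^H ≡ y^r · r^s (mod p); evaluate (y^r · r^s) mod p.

18

66^46 mod 67 = 1
46^5 mod 67 = 18
y^r · r^s ≡ 1·18 = 18 ≡ 18 (mod 67)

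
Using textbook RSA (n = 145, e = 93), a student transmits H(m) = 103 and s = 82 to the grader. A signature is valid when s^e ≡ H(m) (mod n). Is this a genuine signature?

forged

s^2 ≡ 82^2 = 6724 ≡ 54
s^4 ≡ 54^2 = 2916 ≡ 16
s^8 ≡ 16^2 = 256 ≡ 111
s^16 ≡ 111^2 = 12321 ≡ 141
s^32 ≡ 141^2 = 19881 ≡ 16
s^64 ≡ 16^2 = 256 ≡ 111
93 = 64 + 16 + 8 + 4 + 1, so s^93 ≡ 111·141·111·16·82 ≡ 112 (mod 145)
s^93 mod 145 = 112, but H(m) = 103.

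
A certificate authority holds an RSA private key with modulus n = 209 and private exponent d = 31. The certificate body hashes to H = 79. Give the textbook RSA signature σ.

90

Squares mod 209: H^1≡79, H^2≡180, H^4≡5, H^8≡25, H^16≡207
31 = 16 + 8 + 4 + 2 + 1, so H^31 ≡ 207·25·5·180·79 ≡ 90 (mod 209)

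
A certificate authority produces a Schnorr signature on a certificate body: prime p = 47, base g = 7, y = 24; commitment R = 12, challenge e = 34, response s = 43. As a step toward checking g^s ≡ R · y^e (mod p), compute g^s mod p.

7^2 = 49 ≡ 2
7^4 ≡ 2^2 = 4
7^8 ≡ 4^2 = 16
7^16 ≡ 16^2 = 256 ≡ 21
7^32 ≡ 21^2 = 441 ≡ 18
43 = 32 + 8 + 2 + 1, so 7^43 ≡ 18·16·2·7 ≡ 37 (mod 47)

37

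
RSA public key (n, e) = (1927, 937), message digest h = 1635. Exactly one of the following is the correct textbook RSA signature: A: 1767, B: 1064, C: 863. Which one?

Candidate A: 1767^937 mod 1927 = 1337
Candidate B: 1064^937 mod 1927 = 292
Candidate C: 863^937 mod 1927 = 1635
  → matches h = 1635

C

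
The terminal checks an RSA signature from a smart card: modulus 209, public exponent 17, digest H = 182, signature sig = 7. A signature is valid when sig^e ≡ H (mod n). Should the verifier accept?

accept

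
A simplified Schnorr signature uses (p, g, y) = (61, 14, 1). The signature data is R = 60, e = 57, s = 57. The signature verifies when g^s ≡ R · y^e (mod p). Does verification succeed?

passes

g^s mod p:
Squares mod 61: 14^1≡14, 14^2≡13, 14^4≡47, 14^8≡13, 14^16≡47, 14^32≡13
57 = 32 + 16 + 8 + 1, so 14^57 ≡ 13·47·13·14 ≡ 60 (mod 61)
R · y^e mod p:
Squares mod 61: 1^1≡1, 1^2≡1, 1^4≡1, 1^8≡1, 1^16≡1, 1^32≡1
57 = 32 + 16 + 8 + 1, so 1^57 ≡ 1·1·1·1 ≡ 1 (mod 61)
60·1 = 60 ≡ 60 (mod 61)
60 ≡ 60 (mod 61); signature holds.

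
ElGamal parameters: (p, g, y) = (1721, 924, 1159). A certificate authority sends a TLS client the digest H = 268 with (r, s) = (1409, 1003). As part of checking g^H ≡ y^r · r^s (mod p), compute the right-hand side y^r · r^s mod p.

1159^2 = 1343281 ≡ 901
1159^4 ≡ 901^2 = 811801 ≡ 1210
1159^8 ≡ 1210^2 = 1464100 ≡ 1250
1159^16 ≡ 1250^2 = 1562500 ≡ 1553
1159^32 ≡ 1553^2 = 2411809 ≡ 688
1159^64 ≡ 688^2 = 473344 ≡ 69
1159^128 ≡ 69^2 = 4761 ≡ 1319
1159^256 ≡ 1319^2 = 1739761 ≡ 1551
1159^512 ≡ 1551^2 = 2405601 ≡ 1364
1159^1024 ≡ 1364^2 = 1860496 ≡ 95
1409 = 1024 + 256 + 128 + 1, so 1159^1409 ≡ 95·1551·1319·1159 ≡ 569 (mod 1721)
1409^2 = 1985281 ≡ 968
1409^4 ≡ 968^2 = 937024 ≡ 800
1409^8 ≡ 800^2 = 640000 ≡ 1509
1409^16 ≡ 1509^2 = 2277081 ≡ 198
1409^32 ≡ 198^2 = 39204 ≡ 1342
1409^64 ≡ 1342^2 = 1800964 ≡ 798
1409^128 ≡ 798^2 = 636804 ≡ 34
1409^256 ≡ 34^2 = 1156
1409^512 ≡ 1156^2 = 1336336 ≡ 840
1003 = 512 + 256 + 128 + 64 + 32 + 8 + 2 + 1, so 1409^1003 ≡ 840·1156·34·798·1342·1509·968·1409 ≡ 177 (mod 1721)
y^r · r^s ≡ 569·177 = 100713 ≡ 895 (mod 1721)

895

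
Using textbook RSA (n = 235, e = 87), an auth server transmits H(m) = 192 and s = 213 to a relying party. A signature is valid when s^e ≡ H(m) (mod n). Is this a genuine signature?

s^87 mod 235 = 192
s^87 mod 235 = 192 matches H(m).

genuine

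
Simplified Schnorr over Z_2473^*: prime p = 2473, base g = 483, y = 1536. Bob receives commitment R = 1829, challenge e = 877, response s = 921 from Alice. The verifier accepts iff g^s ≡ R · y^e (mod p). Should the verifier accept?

g^s mod p:
Squares mod 2473: 483^1≡483, 483^2≡827, 483^4≡1381, 483^8≡478, 483^16≡968, 483^32≡2230, 483^64≡2170, 483^128≡308, 483^256≡890, 483^512≡740
921 = 512 + 256 + 128 + 16 + 8 + 1, so 483^921 ≡ 740·890·308·968·478·483 ≡ 2304 (mod 2473)
R · y^e mod p:
Squares mod 2473: 1536^1≡1536, 1536^2≡54, 1536^4≡443, 1536^8≡882, 1536^16≡1402, 1536^32≡2042, 1536^64≡286, 1536^128≡187, 1536^256≡347, 1536^512≡1705
877 = 512 + 256 + 64 + 32 + 8 + 4 + 1, so 1536^877 ≡ 1705·347·286·2042·882·443·1536 ≡ 794 (mod 2473)
1829·794 = 1452226 ≡ 575 (mod 2473)
2304 ≠ 575; the check fails.

reject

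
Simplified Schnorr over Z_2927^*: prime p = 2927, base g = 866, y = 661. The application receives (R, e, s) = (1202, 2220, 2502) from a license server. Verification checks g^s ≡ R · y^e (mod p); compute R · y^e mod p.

1231

661^2 = 436921 ≡ 798
661^4 ≡ 798^2 = 636804 ≡ 1645
661^8 ≡ 1645^2 = 2706025 ≡ 1477
661^16 ≡ 1477^2 = 2181529 ≡ 914
661^32 ≡ 914^2 = 835396 ≡ 1201
661^64 ≡ 1201^2 = 1442401 ≡ 2317
661^128 ≡ 2317^2 = 5368489 ≡ 371
661^256 ≡ 371^2 = 137641 ≡ 72
661^512 ≡ 72^2 = 5184 ≡ 2257
661^1024 ≡ 2257^2 = 5094049 ≡ 1069
661^2048 ≡ 1069^2 = 1142761 ≡ 1231
2220 = 2048 + 128 + 32 + 8 + 4, so 661^2220 ≡ 1231·371·1201·1477·1645 ≡ 471 (mod 2927)
R · y^e ≡ 1202·471 = 566142 ≡ 1231 (mod 2927)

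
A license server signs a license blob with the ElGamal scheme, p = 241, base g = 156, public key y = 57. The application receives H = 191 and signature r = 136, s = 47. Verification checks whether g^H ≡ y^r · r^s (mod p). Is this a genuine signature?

genuine

Left side g^H mod p:
156^2 = 24336 ≡ 236
156^4 ≡ 236^2 = 55696 ≡ 25
156^8 ≡ 25^2 = 625 ≡ 143
156^16 ≡ 143^2 = 20449 ≡ 205
156^32 ≡ 205^2 = 42025 ≡ 91
156^64 ≡ 91^2 = 8281 ≡ 87
156^128 ≡ 87^2 = 7569 ≡ 98
191 = 128 + 32 + 16 + 8 + 4 + 2 + 1, so 156^191 ≡ 98·91·205·143·25·236·156 ≡ 101 (mod 241)
Right side y^r · r^s mod p:
57^2 = 3249 ≡ 116
57^4 ≡ 116^2 = 13456 ≡ 201
57^8 ≡ 201^2 = 40401 ≡ 154
57^16 ≡ 154^2 = 23716 ≡ 98
57^32 ≡ 98^2 = 9604 ≡ 205
57^64 ≡ 205^2 = 42025 ≡ 91
57^128 ≡ 91^2 = 8281 ≡ 87
136 = 128 + 8, so 57^136 ≡ 87·154 ≡ 143 (mod 241)
136^2 = 18496 ≡ 180
136^4 ≡ 180^2 = 32400 ≡ 106
136^8 ≡ 106^2 = 11236 ≡ 150
136^16 ≡ 150^2 = 22500 ≡ 87
136^32 ≡ 87^2 = 7569 ≡ 98
47 = 32 + 8 + 4 + 2 + 1, so 136^47 ≡ 98·150·106·180·136 ≡ 208 (mod 241)
143·208 = 29744 ≡ 101 (mod 241)
101 ≡ 101 (mod 241), so the signature is genuine.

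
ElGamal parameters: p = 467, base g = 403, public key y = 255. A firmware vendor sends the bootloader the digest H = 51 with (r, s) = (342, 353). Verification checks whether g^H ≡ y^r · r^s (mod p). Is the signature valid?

invalid

Left side g^H mod p:
Squares mod 467: 403^1≡403, 403^2≡360, 403^4≡241, 403^8≡173, 403^16≡41, 403^32≡280
51 = 32 + 16 + 2 + 1, so 403^51 ≡ 280·41·360·403 ≡ 260 (mod 467)
Right side y^r · r^s mod p:
Squares mod 467: 255^1≡255, 255^2≡112, 255^4≡402, 255^8≡22, 255^16≡17, 255^32≡289, 255^64≡395, 255^128≡47, 255^256≡341
342 = 256 + 64 + 16 + 4 + 2, so 255^342 ≡ 341·395·17·402·112 ≡ 406 (mod 467)
Squares mod 467: 342^1≡342, 342^2≡214, 342^4≡30, 342^8≡433, 342^16≡222, 342^32≡249, 342^64≡357, 342^128≡425, 342^256≡363
353 = 256 + 64 + 32 + 1, so 342^353 ≡ 363·357·249·342 ≡ 221 (mod 467)
406·221 = 89726 ≡ 62 (mod 467)
260 ≠ 62, so verification fails.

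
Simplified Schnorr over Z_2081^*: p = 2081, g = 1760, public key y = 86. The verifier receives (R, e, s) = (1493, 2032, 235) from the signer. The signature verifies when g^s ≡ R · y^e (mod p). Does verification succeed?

g^s mod p:
1760^2 = 3097600 ≡ 1072
1760^4 ≡ 1072^2 = 1149184 ≡ 472
1760^8 ≡ 472^2 = 222784 ≡ 117
1760^16 ≡ 117^2 = 13689 ≡ 1203
1760^32 ≡ 1203^2 = 1447209 ≡ 914
1760^64 ≡ 914^2 = 835396 ≡ 915
1760^128 ≡ 915^2 = 837225 ≡ 663
235 = 128 + 64 + 32 + 8 + 2 + 1, so 1760^235 ≡ 663·915·914·117·1072·1760 ≡ 293 (mod 2081)
R · y^e mod p:
86^2 = 7396 ≡ 1153
86^4 ≡ 1153^2 = 1329409 ≡ 1731
86^8 ≡ 1731^2 = 2996361 ≡ 1802
86^16 ≡ 1802^2 = 3247204 ≡ 844
86^32 ≡ 844^2 = 712336 ≡ 634
86^64 ≡ 634^2 = 401956 ≡ 323
86^128 ≡ 323^2 = 104329 ≡ 279
86^256 ≡ 279^2 = 77841 ≡ 844
86^512 ≡ 844^2 = 712336 ≡ 634
86^1024 ≡ 634^2 = 401956 ≡ 323
2032 = 1024 + 512 + 256 + 128 + 64 + 32 + 16, so 86^2032 ≡ 323·634·844·279·323·634·844 ≡ 634 (mod 2081)
1493·634 = 946562 ≡ 1788 (mod 2081)
293 ≠ 1788; the check fails.

fails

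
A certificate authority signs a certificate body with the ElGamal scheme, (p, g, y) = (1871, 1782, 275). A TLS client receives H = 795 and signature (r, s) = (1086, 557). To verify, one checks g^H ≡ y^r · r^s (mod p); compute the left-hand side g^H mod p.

Squares mod 1871: 1782^1≡1782, 1782^2≡437, 1782^4≡127, 1782^8≡1161, 1782^16≡801, 1782^32≡1719, 1782^64≡652, 1782^128≡387, 1782^256≡89, 1782^512≡437
795 = 512 + 256 + 16 + 8 + 2 + 1, so 1782^795 ≡ 437·89·801·1161·437·1782 ≡ 1790 (mod 1871)

1790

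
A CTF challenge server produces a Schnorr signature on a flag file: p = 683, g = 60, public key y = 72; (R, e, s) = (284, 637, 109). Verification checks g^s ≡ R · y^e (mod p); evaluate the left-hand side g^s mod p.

60^2 = 3600 ≡ 185
60^4 ≡ 185^2 = 34225 ≡ 75
60^8 ≡ 75^2 = 5625 ≡ 161
60^16 ≡ 161^2 = 25921 ≡ 650
60^32 ≡ 650^2 = 422500 ≡ 406
60^64 ≡ 406^2 = 164836 ≡ 233
109 = 64 + 32 + 8 + 4 + 1, so 60^109 ≡ 233·406·161·75·60 ≡ 617 (mod 683)

617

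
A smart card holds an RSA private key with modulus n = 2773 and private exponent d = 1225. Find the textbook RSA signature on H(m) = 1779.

Squares mod 2773: (H(m))^1≡1779, (H(m))^2≡848, (H(m))^4≡897, (H(m))^8≡439, (H(m))^16≡1384, (H(m))^32≡2086, (H(m))^64≡559, (H(m))^128≡1905, (H(m))^256≡1941, (H(m))^512≡1747, (H(m))^1024≡1709
1225 = 1024 + 128 + 64 + 8 + 1, so (H(m))^1225 ≡ 1709·1905·559·439·1779 ≡ 2671 (mod 2773)

2671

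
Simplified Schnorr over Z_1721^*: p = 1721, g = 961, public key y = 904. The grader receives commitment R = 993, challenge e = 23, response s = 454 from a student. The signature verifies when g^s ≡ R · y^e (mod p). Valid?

yes

g^s mod p:
961^2 = 923521 ≡ 1065
961^4 ≡ 1065^2 = 1134225 ≡ 86
961^8 ≡ 86^2 = 7396 ≡ 512
961^16 ≡ 512^2 = 262144 ≡ 552
961^32 ≡ 552^2 = 304704 ≡ 87
961^64 ≡ 87^2 = 7569 ≡ 685
961^128 ≡ 685^2 = 469225 ≡ 1113
961^256 ≡ 1113^2 = 1238769 ≡ 1370
454 = 256 + 128 + 64 + 4 + 2, so 961^454 ≡ 1370·1113·685·86·1065 ≡ 380 (mod 1721)
R · y^e mod p:
904^2 = 817216 ≡ 1462
904^4 ≡ 1462^2 = 2137444 ≡ 1683
904^8 ≡ 1683^2 = 2832489 ≡ 1444
904^16 ≡ 1444^2 = 2085136 ≡ 1005
23 = 16 + 4 + 2 + 1, so 904^23 ≡ 1005·1683·1462·904 ≡ 425 (mod 1721)
993·425 = 422025 ≡ 380 (mod 1721)
380 ≡ 380 (mod 1721); signature holds.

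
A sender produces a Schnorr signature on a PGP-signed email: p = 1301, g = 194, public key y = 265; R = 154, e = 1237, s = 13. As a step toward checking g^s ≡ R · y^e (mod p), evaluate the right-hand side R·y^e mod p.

265^2 = 70225 ≡ 1272
265^4 ≡ 1272^2 = 1617984 ≡ 841
265^8 ≡ 841^2 = 707281 ≡ 838
265^16 ≡ 838^2 = 702244 ≡ 1005
265^32 ≡ 1005^2 = 1010025 ≡ 449
265^64 ≡ 449^2 = 201601 ≡ 1247
265^128 ≡ 1247^2 = 1555009 ≡ 314
265^256 ≡ 314^2 = 98596 ≡ 1021
265^512 ≡ 1021^2 = 1042441 ≡ 340
265^1024 ≡ 340^2 = 115600 ≡ 1112
1237 = 1024 + 128 + 64 + 16 + 4 + 1, so 265^1237 ≡ 1112·314·1247·1005·841·265 ≡ 1272 (mod 1301)
R · y^e ≡ 154·1272 = 195888 ≡ 738 (mod 1301)

738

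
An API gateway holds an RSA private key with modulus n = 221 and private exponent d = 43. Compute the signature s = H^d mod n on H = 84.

H^2 ≡ 84^2 = 7056 ≡ 205
H^4 ≡ 205^2 = 42025 ≡ 35
H^8 ≡ 35^2 = 1225 ≡ 120
H^16 ≡ 120^2 = 14400 ≡ 35
H^32 ≡ 35^2 = 1225 ≡ 120
43 = 32 + 8 + 2 + 1, so H^43 ≡ 120·120·205·84 ≡ 33 (mod 221)

33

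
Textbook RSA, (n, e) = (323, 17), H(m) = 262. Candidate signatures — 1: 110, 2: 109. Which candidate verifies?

Candidate 1: Squares mod 323: 110^1≡110, 110^2≡149, 110^4≡237, 110^8≡290, 110^16≡120; 17 = 16 + 1, so 110^17 ≡ 120·110 ≡ 280 (mod 323)
Candidate 2: Squares mod 323: 109^1≡109, 109^2≡253, 109^4≡55, 109^8≡118, 109^16≡35; 17 = 16 + 1, so 109^17 ≡ 35·109 ≡ 262 (mod 323)
  → matches H(m) = 262

2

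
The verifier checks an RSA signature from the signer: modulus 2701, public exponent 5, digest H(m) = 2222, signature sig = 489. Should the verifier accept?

sig^2 ≡ 489^2 = 239121 ≡ 1433
sig^4 ≡ 1433^2 = 2053489 ≡ 729
5 = 4 + 1, so sig^5 ≡ 729·489 ≡ 2650 (mod 2701)
sig^5 mod 2701 = 2650, but H(m) = 2222.

reject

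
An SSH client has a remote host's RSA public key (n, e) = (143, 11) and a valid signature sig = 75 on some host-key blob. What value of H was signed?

108

sig^2 ≡ 75^2 = 5625 ≡ 48
sig^4 ≡ 48^2 = 2304 ≡ 16
sig^8 ≡ 16^2 = 256 ≡ 113
11 = 8 + 2 + 1, so sig^11 ≡ 113·48·75 ≡ 108 (mod 143)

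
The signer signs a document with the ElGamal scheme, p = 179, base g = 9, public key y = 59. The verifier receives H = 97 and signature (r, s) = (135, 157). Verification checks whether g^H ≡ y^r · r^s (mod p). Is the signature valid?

invalid

Left side g^H mod p:
9^2 = 81
9^4 ≡ 81^2 = 6561 ≡ 117
9^8 ≡ 117^2 = 13689 ≡ 85
9^16 ≡ 85^2 = 7225 ≡ 65
9^32 ≡ 65^2 = 4225 ≡ 108
9^64 ≡ 108^2 = 11664 ≡ 29
97 = 64 + 32 + 1, so 9^97 ≡ 29·108·9 ≡ 85 (mod 179)
Right side y^r · r^s mod p:
59^2 = 3481 ≡ 80
59^4 ≡ 80^2 = 6400 ≡ 135
59^8 ≡ 135^2 = 18225 ≡ 146
59^16 ≡ 146^2 = 21316 ≡ 15
59^32 ≡ 15^2 = 225 ≡ 46
59^64 ≡ 46^2 = 2116 ≡ 147
59^128 ≡ 147^2 = 21609 ≡ 129
135 = 128 + 4 + 2 + 1, so 59^135 ≡ 129·135·80·59 ≡ 31 (mod 179)
135^2 = 18225 ≡ 146
135^4 ≡ 146^2 = 21316 ≡ 15
135^8 ≡ 15^2 = 225 ≡ 46
135^16 ≡ 46^2 = 2116 ≡ 147
135^32 ≡ 147^2 = 21609 ≡ 129
135^64 ≡ 129^2 = 16641 ≡ 173
135^128 ≡ 173^2 = 29929 ≡ 36
157 = 128 + 16 + 8 + 4 + 1, so 135^157 ≡ 36·147·46·15·135 ≡ 89 (mod 179)
31·89 = 2759 ≡ 74 (mod 179)
85 ≠ 74, so verification fails.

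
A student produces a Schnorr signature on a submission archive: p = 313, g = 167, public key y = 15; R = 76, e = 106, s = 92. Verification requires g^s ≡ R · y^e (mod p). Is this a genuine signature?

forged

g^s mod p:
167^92 mod 313 = 176
R · y^e mod p:
15^106 mod 313 = 140
76·140 = 10640 ≡ 311 (mod 313)
176 ≠ 311; the check fails.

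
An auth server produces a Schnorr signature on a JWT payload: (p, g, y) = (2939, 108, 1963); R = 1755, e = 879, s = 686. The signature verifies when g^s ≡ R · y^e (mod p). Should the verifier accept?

accept

g^s mod p:
108^2 = 11664 ≡ 2847
108^4 ≡ 2847^2 = 8105409 ≡ 2586
108^8 ≡ 2586^2 = 6687396 ≡ 1171
108^16 ≡ 1171^2 = 1371241 ≡ 1667
108^32 ≡ 1667^2 = 2778889 ≡ 1534
108^64 ≡ 1534^2 = 2353156 ≡ 1956
108^128 ≡ 1956^2 = 3825936 ≡ 2297
108^256 ≡ 2297^2 = 5276209 ≡ 704
108^512 ≡ 704^2 = 495616 ≡ 1864
686 = 512 + 128 + 32 + 8 + 4 + 2, so 108^686 ≡ 1864·2297·1534·1171·2586·2847 ≡ 366 (mod 2939)
R · y^e mod p:
1963^2 = 3853369 ≡ 340
1963^4 ≡ 340^2 = 115600 ≡ 979
1963^8 ≡ 979^2 = 958441 ≡ 327
1963^16 ≡ 327^2 = 106929 ≡ 1125
1963^32 ≡ 1125^2 = 1265625 ≡ 1855
1963^64 ≡ 1855^2 = 3441025 ≡ 2395
1963^128 ≡ 2395^2 = 5736025 ≡ 2036
1963^256 ≡ 2036^2 = 4145296 ≡ 1306
1963^512 ≡ 1306^2 = 1705636 ≡ 1016
879 = 512 + 256 + 64 + 32 + 8 + 4 + 2 + 1, so 1963^879 ≡ 1016·1306·2395·1855·327·979·340·1963 ≡ 1216 (mod 2939)
1755·1216 = 2134080 ≡ 366 (mod 2939)
366 ≡ 366 (mod 2939); signature holds.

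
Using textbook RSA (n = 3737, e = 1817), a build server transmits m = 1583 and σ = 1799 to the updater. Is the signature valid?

σ^2 ≡ 1799^2 = 3236401 ≡ 159
σ^4 ≡ 159^2 = 25281 ≡ 2859
σ^8 ≡ 2859^2 = 8173881 ≡ 1062
σ^16 ≡ 1062^2 = 1127844 ≡ 3007
σ^32 ≡ 3007^2 = 9042049 ≡ 2246
σ^64 ≡ 2246^2 = 5044516 ≡ 3303
σ^128 ≡ 3303^2 = 10909809 ≡ 1506
σ^256 ≡ 1506^2 = 2268036 ≡ 3414
σ^512 ≡ 3414^2 = 11655396 ≡ 3430
σ^1024 ≡ 3430^2 = 11764900 ≡ 824
1817 = 1024 + 512 + 256 + 16 + 8 + 1, so σ^1817 ≡ 824·3430·3414·3007·1062·1799 ≡ 2154 (mod 3737)
The recovered value 2154 does not match the digest 1583.

invalid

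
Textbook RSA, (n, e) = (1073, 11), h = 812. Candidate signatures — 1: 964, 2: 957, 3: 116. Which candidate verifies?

2

Candidate 1: Squares mod 1073: 964^1≡964, 964^2≡78, 964^4≡719, 964^8≡848; 11 = 8 + 2 + 1, so 964^11 ≡ 848·78·964 ≡ 864 (mod 1073)
Candidate 2: Squares mod 1073: 957^1≡957, 957^2≡580, 957^4≡551, 957^8≡1015; 11 = 8 + 2 + 1, so 957^11 ≡ 1015·580·957 ≡ 812 (mod 1073)
  → matches h = 812
Candidate 3: Squares mod 1073: 116^1≡116, 116^2≡580, 116^4≡551, 116^8≡1015; 11 = 8 + 2 + 1, so 116^11 ≡ 1015·580·116 ≡ 261 (mod 1073)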